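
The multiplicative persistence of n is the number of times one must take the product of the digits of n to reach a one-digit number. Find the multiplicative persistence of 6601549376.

1

6601549376 → 0 (1 step)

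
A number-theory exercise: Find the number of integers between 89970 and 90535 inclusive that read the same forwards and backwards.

7

The integers in [89970, 90535] that read the same forwards and backwards: 89998, 90009, 90109, 90209, 90309, 90409, 90509.
7 qualify.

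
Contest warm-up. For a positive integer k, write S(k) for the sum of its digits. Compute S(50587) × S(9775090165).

1225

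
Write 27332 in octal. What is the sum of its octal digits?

18

27332 in base 8 is 65304.
Digit sum: 6+5+3+0+4 = 18.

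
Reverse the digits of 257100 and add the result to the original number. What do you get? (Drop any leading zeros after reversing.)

258852

Reverse of 257100 is 1752.
257100 + 1752 = 258852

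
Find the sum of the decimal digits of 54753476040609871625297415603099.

144

5+4+7+5+3+4+7+6+0+4+0+6+0+9+8+7+1+6+2+5+2+9+7+4+1+5+6+0+3+0+9+9 = 144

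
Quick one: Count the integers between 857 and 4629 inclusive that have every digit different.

1911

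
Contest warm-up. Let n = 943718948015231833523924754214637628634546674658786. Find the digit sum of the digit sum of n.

10

First digit sum: 244.
2+4+4 = 10.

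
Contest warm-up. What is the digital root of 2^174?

The digital root of n equals n mod 9 (or 9 when 9 | n), so we need 2^174 mod 9.
2^174 ≡ 1 (mod 9), so the digital root is 1.

1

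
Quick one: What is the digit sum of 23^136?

850

23^136 = 156669947679843222005697106865278311374794448666220125137749904222048133081691751003283531011283286691953726797785687497050779232794624603289812341888715246428187818249372706841397572161
Sum of its 186 digits: 850.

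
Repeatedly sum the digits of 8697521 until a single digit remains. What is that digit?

8+6+9+7+5+2+1 = 38
3+8 = 11
1+1 = 2
(Equivalently, 8697521 mod 9 = 2.)

2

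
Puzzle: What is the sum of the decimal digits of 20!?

20! = 2432902008176640000
Sum of its 19 digits: 54.

54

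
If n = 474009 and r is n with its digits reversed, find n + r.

1374483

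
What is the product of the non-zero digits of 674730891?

254016

6×7×4×7×3×8×9×1 = 254016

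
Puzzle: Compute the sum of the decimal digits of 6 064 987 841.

6+0+6+4+9+8+7+8+4+1 = 53

53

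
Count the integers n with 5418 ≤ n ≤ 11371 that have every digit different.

2620

The integers in [5418, 11371] that have every digit different: 5418, 5419, 5420, 5421, 5423, 5426, …, 10986, 10987.
2620 qualify.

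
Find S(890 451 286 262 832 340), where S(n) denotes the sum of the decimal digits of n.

8+9+0+4+5+1+2+8+6+2+6+2+8+3+2+3+4+0 = 73

73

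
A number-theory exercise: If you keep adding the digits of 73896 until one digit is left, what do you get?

6

7+3+8+9+6 = 33
3+3 = 6
(Equivalently, 73896 mod 9 = 6.)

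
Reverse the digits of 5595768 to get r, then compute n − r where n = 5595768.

Reverse of 5595768 is 8675955.
5595768 − 8675955 = -3080187

-3080187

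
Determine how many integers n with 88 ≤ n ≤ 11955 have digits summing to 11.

The integers in [88, 11955] that have digits summing to 11: 92, 119, 128, 137, 146, 155, …, 11810, 11900.
459 qualify.

459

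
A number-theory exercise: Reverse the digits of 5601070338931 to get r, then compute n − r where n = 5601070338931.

Reverse of 5601070338931 is 1398330701065.
5601070338931 − 1398330701065 = 4202739637866

4202739637866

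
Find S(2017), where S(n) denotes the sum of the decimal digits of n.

10

2+0+1+7 = 10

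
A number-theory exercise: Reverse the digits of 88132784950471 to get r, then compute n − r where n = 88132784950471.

70726836227283

Reverse of 88132784950471 is 17405948723188.
88132784950471 − 17405948723188 = 70726836227283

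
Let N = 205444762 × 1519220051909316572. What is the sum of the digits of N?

205444762 × 1519220051909316572 = 312115801990137188717195864
Sum of its 27 digits: 116.

116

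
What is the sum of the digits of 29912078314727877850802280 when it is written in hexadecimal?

29912078314727877850802280 in base 16 is 18BE2103BE15E7B7ADA868.
Digit sum: 1+8+11+14+2+1+0+3+11+14+1+5+14+7+11+7+10+13+10+8+6+8 = 165.

165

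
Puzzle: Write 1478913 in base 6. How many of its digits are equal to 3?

1

1478913 in base 6 is 51410453.
The digit 3 appears 1 time.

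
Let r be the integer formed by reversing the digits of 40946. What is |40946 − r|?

23958

Reverse of 40946 is 64904.
|40946 − 64904| = 23958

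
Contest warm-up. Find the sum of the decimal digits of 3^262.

3^262 = 101337161782938510185641104569663089970265542239417741595879917009496296947099731800990289713345905341400704179060147688494809
Sum of its 126 digits: 576.

576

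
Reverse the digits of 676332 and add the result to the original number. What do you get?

910008

Reverse of 676332 is 233676.
676332 + 233676 = 910008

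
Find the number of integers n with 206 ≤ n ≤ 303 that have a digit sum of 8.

The integers in [206, 303] that have a digit sum of 8: 206, 215, 224, 233, 242, 251, 260.
7 qualify.

7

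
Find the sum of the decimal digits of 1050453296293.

1+0+5+0+4+5+3+2+9+6+2+9+3 = 49

49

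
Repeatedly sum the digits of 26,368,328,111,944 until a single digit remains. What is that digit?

2+6+3+6+8+3+2+8+1+1+1+9+4+4 = 58
5+8 = 13
1+3 = 4

4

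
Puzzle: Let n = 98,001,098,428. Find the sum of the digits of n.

49

9+8+0+0+1+0+9+8+4+2+8 = 49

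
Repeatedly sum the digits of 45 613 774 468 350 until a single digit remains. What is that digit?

4+5+6+1+3+7+7+4+4+6+8+3+5+0 = 63
6+3 = 9

9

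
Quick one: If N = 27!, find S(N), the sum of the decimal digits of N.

108

27! = 10888869450418352160768000000
Sum of its 29 digits: 108.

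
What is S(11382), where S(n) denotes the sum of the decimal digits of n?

1+1+3+8+2 = 15

15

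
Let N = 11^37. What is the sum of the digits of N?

200

11^37 = 340039485861577398992406882305761986971
Sum of its 39 digits: 200.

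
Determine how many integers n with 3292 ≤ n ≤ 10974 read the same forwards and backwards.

The integers in [3292, 10974] that read the same forwards and backwards: 3333, 3443, 3553, 3663, 3773, 3883, …, 10801, 10901.
77 qualify.

77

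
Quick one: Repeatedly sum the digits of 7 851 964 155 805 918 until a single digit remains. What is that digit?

7+8+5+1+9+6+4+1+5+5+8+0+5+9+1+8 = 82
8+2 = 10
1+0 = 1
(Equivalently, 7 851 964 155 805 918 mod 9 = 1.)

1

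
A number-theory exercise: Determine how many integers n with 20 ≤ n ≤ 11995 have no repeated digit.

5592

The integers in [20, 11995] that have no repeated digit: 20, 21, 23, 24, 25, 26, …, 10986, 10987.
5592 qualify.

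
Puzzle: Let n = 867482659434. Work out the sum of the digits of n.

66

8+6+7+4+8+2+6+5+9+4+3+4 = 66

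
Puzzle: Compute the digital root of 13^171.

The digital root of n equals n mod 9 (or 9 when 9 | n), so we need 13^171 mod 9.
13^171 ≡ 1 (mod 9), so the digital root is 1.

1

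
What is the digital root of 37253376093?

3+7+2+5+3+3+7+6+0+9+3 = 48
4+8 = 12
1+2 = 3
(Equivalently, 37253376093 mod 9 = 3.)

3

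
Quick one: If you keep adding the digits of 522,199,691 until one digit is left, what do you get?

5+2+2+1+9+9+6+9+1 = 44
4+4 = 8

8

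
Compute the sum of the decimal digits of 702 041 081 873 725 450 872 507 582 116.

116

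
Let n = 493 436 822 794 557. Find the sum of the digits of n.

78

4+9+3+4+3+6+8+2+2+7+9+4+5+5+7 = 78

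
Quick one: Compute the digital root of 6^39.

The digital root of n equals n mod 9 (or 9 when 9 | n), so we need 6^39 mod 9.
6^39 ≡ 0 (mod 9), so the digital root is 9.

9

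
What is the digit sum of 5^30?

91

5^30 = 931322574615478515625
Sum of its 21 digits: 91.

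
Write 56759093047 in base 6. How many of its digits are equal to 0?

3

56759093047 in base 6 is 42024052202531.
The digit 0 appears 3 times.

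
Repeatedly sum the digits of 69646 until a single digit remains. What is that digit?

6+9+6+4+6 = 31
3+1 = 4

4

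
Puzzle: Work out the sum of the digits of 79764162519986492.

95

7+9+7+6+4+1+6+2+5+1+9+9+8+6+4+9+2 = 95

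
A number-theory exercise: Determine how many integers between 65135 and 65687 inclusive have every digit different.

153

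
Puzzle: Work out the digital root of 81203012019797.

5

8+1+2+0+3+0+1+2+0+1+9+7+9+7 = 50
5+0 = 5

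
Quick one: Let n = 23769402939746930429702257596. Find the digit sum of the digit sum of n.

First digit sum: 141.
1+4+1 = 6.

6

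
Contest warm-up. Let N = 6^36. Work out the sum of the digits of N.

126

6^36 = 10314424798490535546171949056
Sum of its 29 digits: 126.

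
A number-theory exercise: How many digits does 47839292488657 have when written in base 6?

18

47839292488657 in base 6 is 245425022332354001, which has 18 digits.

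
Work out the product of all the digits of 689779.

6×8×9×7×7×9 = 190512

190512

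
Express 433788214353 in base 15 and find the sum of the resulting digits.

433788214353 in base 15 is B43CDB1453.
Digit sum: 11+4+3+12+13+11+1+4+5+3 = 67.

67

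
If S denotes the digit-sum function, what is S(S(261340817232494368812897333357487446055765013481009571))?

7

First digit sum: 232.
2+3+2 = 7.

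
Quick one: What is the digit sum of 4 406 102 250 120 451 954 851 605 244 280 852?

115

4+4+0+6+1+0+2+2+5+0+1+2+0+4+5+1+9+5+4+8+5+1+6+0+5+2+4+4+2+8+0+8+5+2 = 115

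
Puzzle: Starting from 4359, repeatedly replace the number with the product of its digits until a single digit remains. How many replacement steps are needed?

4359 → 540 → 0 (2 steps)

2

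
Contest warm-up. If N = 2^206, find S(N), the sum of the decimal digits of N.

283

2^206 = 102844034832575377634685573909834406561420991602098741459288064
Sum of its 63 digits: 283.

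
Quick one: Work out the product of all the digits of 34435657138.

3×4×4×3×5×6×5×7×1×3×8 = 3628800

3628800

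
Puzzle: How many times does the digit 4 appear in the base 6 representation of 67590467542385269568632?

10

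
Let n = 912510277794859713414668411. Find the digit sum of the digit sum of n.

First digit sum: 122.
1+2+2 = 5.

5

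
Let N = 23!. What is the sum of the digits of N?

99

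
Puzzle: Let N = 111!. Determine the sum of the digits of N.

693

111! = 1762952551090244663872161047107075788761409536026565516041574063347346955087248316436555574598462315773196047662837978913145847497199871623320096254145331200000000000000000000000000
Sum of its 181 digits: 693.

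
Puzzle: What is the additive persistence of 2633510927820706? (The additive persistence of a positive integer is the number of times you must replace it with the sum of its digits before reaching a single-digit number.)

2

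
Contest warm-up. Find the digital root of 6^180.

The digital root of n equals n mod 9 (or 9 when 9 | n), so we need 6^180 mod 9.
6^180 ≡ 0 (mod 9), so the digital root is 9.

9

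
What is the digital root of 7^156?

1

The digital root of n equals n mod 9 (or 9 when 9 | n), so we need 7^156 mod 9.
7^156 ≡ 1 (mod 9), so the digital root is 1.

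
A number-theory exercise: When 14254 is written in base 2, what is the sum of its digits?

14254 in base 2 is 11011110101110.
Digit sum: 1+1+0+1+1+1+1+0+1+0+1+1+1+0 = 10.

10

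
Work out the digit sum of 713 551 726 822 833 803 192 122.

91

7+1+3+5+5+1+7+2+6+8+2+2+8+3+3+8+0+3+1+9+2+1+2+2 = 91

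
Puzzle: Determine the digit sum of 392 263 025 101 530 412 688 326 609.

97

3+9+2+2+6+3+0+2+5+1+0+1+5+3+0+4+1+2+6+8+8+3+2+6+6+0+9 = 97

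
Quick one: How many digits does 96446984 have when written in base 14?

96446984 in base 14 is CB48464, which has 7 digits.

7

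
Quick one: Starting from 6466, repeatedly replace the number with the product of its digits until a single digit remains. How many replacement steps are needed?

6466 → 864 → 192 → 18 → 8 (4 steps)

4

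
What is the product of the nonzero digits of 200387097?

2×3×8×7×9×7 = 21168

21168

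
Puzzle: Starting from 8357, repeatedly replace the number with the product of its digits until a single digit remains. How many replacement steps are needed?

2

8357 → 840 → 0 (2 steps)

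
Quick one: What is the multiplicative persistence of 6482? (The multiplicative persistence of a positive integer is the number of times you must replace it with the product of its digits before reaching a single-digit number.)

6482 → 384 → 96 → 54 → 20 → 0 (5 steps)

5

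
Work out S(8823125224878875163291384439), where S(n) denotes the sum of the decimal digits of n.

8+8+2+3+1+2+5+2+2+4+8+7+8+8+7+5+1+6+3+2+9+1+3+8+4+4+3+9 = 133

133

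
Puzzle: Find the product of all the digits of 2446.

192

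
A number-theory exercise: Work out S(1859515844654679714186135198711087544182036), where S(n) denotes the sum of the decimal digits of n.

198

1+8+5+9+5+1+5+8+4+4+6+5+4+6+7+9+7+1+4+1+8+6+1+3+5+1+9+8+7+1+1+0+8+7+5+4+4+1+8+2+0+3+6 = 198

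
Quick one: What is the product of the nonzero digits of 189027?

1×8×9×2×7 = 1008

1008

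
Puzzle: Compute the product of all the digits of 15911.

1×5×9×1×1 = 45

45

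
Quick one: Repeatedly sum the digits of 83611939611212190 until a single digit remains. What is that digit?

8+3+6+1+1+9+3+9+6+1+1+2+1+2+1+9+0 = 63
6+3 = 9

9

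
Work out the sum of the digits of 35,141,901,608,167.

52

3+5+1+4+1+9+0+1+6+0+8+1+6+7 = 52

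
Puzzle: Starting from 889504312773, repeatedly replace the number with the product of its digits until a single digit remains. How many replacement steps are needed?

889504312773 → 0 (1 step)

1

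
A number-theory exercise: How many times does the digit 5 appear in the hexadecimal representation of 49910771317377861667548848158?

49910771317377861667548848158 in base 16 is A14538EEA2EC06EDBD30601E.
The digit 5 appears 1 time.

1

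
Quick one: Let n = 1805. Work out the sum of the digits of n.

1+8+0+5 = 14

14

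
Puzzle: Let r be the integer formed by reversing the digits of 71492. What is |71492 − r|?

42075

Reverse of 71492 is 29417.
|71492 − 29417| = 42075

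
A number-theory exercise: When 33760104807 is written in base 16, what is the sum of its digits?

57

33760104807 in base 16 is 7DC425167.
Digit sum: 7+13+12+4+2+5+1+6+7 = 57.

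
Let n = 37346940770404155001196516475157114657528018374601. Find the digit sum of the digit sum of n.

First digit sum: 196.
1+9+6 = 16.

16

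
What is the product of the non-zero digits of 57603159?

5×7×6×3×1×5×9 = 28350

28350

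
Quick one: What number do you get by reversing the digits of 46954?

45964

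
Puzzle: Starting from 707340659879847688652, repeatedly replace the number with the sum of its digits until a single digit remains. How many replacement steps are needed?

707340659879847688652 → 119 → 11 → 2 (3 steps)

3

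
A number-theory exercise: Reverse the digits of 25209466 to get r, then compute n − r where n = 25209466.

Reverse of 25209466 is 66490252.
25209466 − 66490252 = -41280786

-41280786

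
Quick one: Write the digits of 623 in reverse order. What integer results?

326

Reversing 623 gives 326.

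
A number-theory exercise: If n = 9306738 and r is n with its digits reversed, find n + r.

17682777

Reverse of 9306738 is 8376039.
9306738 + 8376039 = 17682777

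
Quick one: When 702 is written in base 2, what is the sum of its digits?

702 in base 2 is 1010111110.
Digit sum: 1+0+1+0+1+1+1+1+1+0 = 7.

7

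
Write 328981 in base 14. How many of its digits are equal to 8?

1

328981 in base 14 is 87C69.
The digit 8 appears 1 time.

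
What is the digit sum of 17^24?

109

17^24 = 339448671314611904643504117121
Sum of its 30 digits: 109.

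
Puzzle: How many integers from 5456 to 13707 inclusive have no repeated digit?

3154

The integers in [5456, 13707] that have no repeated digit: 5460, 5461, 5462, 5463, 5467, 5468, …, 13705, 13706.
3154 qualify.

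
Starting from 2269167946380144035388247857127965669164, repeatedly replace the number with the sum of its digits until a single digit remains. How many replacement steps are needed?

3

2269167946380144035388247857127965669164 → 194 → 14 → 5 (3 steps)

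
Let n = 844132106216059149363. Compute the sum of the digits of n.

8+4+4+1+3+2+1+0+6+2+1+6+0+5+9+1+4+9+3+6+3 = 78

78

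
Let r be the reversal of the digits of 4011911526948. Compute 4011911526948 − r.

-4484339664156

Reverse of 4011911526948 is 8496251191104.
4011911526948 − 8496251191104 = -4484339664156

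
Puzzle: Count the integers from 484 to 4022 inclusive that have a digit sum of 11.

The integers in [484, 4022] that have a digit sum of 11: 506, 515, 524, 533, 542, 551, …, 4007, 4016.
190 qualify.

190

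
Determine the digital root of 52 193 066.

5+2+1+9+3+0+6+6 = 32
3+2 = 5

5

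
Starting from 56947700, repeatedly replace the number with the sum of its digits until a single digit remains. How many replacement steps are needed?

3

56947700 → 38 → 11 → 2 (3 steps)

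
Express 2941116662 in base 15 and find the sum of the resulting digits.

2941116662 in base 15 is 123311E92.
Digit sum: 1+2+3+3+1+1+14+9+2 = 36.

36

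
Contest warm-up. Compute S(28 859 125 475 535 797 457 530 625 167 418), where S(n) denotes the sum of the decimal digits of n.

2+8+8+5+9+1+2+5+4+7+5+5+3+5+7+9+7+4+5+7+5+3+0+6+2+5+1+6+7+4+1+8 = 156

156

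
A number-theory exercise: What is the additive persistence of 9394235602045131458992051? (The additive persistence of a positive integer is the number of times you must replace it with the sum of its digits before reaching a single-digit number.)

9394235602045131458992051 → 100 → 1 (2 steps)

2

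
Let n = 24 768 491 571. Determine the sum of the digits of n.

2+4+7+6+8+4+9+1+5+7+1 = 54

54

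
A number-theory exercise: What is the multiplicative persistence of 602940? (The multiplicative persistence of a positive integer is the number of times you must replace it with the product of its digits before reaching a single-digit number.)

602940 → 0 (1 step)

1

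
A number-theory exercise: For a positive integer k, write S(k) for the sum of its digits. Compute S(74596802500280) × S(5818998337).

S(74596802500280) = 7+4+5+9+6+8+0+2+5+0+0+2+8+0 = 56.
S(5818998337) = 5+8+1+8+9+9+8+3+3+7 = 61.
56 · 61 = 3416.

3416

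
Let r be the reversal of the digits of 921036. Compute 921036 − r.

290907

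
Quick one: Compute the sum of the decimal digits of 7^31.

115

7^31 = 157775382034845806615042743
Sum of its 27 digits: 115.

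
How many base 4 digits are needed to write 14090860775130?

22

14090860775130 in base 4 is 3031003020300010123122, which has 22 digits.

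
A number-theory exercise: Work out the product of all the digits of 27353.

630

2×7×3×5×3 = 630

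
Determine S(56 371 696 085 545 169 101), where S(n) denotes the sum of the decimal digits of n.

88

5+6+3+7+1+6+9+6+0+8+5+5+4+5+1+6+9+1+0+1 = 88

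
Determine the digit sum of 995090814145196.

71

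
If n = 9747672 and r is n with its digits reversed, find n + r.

12515151

Reverse of 9747672 is 2767479.
9747672 + 2767479 = 12515151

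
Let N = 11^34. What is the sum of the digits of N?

178

11^34 = 255476698618765889551019445759400441
Sum of its 36 digits: 178.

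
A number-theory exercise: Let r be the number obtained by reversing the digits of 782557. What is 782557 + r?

1537844

Reverse of 782557 is 755287.
782557 + 755287 = 1537844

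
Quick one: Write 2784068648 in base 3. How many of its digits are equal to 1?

2784068648 in base 3 is 21012000201100012122.
The digit 1 appears 6 times.

6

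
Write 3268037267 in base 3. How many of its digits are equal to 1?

7

3268037267 in base 3 is 22102202101111100022.
The digit 1 appears 7 times.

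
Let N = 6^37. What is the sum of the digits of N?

135

6^37 = 61886548790943213277031694336
Sum of its 29 digits: 135.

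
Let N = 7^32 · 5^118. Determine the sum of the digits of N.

7^32 · 5^118 = 33235161394317473832088797305617962192589102175933611720547197388602768397536380007295520044863224029541015625
Sum of its 110 digits: 466.

466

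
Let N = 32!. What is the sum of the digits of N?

32! = 263130836933693530167218012160000000
Sum of its 36 digits: 108.

108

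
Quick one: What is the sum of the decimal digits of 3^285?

3^285 = 9540202543551810321951771475143599158212099055721626495417399393442928940685104209944367620174062135063700980192985712626997494148209043
Sum of its 136 digits: 585.

585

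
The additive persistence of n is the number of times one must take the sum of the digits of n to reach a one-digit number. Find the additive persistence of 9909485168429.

9909485168429 → 74 → 11 → 2 (3 steps)

3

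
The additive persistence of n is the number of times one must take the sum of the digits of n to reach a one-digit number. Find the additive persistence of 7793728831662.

7793728831662 → 69 → 15 → 6 (3 steps)

3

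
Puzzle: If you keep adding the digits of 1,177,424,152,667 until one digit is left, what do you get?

1+1+7+7+4+2+4+1+5+2+6+6+7 = 53
5+3 = 8
(Equivalently, 1,177,424,152,667 mod 9 = 8.)

8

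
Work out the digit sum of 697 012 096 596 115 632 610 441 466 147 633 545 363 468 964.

6+9+7+0+1+2+0+9+6+5+9+6+1+1+5+6+3+2+6+1+0+4+4+1+4+6+6+1+4+7+6+3+3+5+4+5+3+6+3+4+6+8+9+6+4 = 197

197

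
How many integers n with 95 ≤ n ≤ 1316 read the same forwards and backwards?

The integers in [95, 1316] that read the same forwards and backwards: 99, 101, 111, 121, 131, 141, …, 1111, 1221.
94 qualify.

94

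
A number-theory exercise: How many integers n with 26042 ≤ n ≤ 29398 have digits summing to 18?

The integers in [26042, 29398] that have digits summing to 18: 26046, 26055, 26064, 26073, 26082, 26091, …, 29331, 29340.
186 qualify.

186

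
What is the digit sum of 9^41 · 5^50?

324

9^41 · 5^50 = 118152551274263234212891128636742059968245399659281247295439243316650390625
Sum of its 75 digits: 324.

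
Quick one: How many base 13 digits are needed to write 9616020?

9616020 in base 13 is 1CB8B6B, which has 7 digits.

7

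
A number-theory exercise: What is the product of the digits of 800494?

0

8×0×0×4×9×4 = 0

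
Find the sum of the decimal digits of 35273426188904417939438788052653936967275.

3+5+2+7+3+4+2+6+1+8+8+9+0+4+4+1+7+9+3+9+4+3+8+7+8+8+0+5+2+6+5+3+9+3+6+9+6+7+2+7+5 = 208

208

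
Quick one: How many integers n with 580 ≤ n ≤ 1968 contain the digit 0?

The integers in [580, 1968] that contain the digit 0: 580, 590, 600, 601, 602, 603, …, 1950, 1960.
346 qualify.

346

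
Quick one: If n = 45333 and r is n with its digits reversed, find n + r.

78687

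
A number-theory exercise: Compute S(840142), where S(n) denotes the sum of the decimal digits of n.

19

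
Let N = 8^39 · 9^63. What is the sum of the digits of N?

8^39 · 9^63 = 217664491891690021704918261051564876990581732190853527883883009041637137763609876765525239922688
Sum of its 96 digits: 450.

450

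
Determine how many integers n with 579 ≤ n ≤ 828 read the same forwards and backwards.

The integers in [579, 828] that read the same forwards and backwards: 585, 595, 606, 616, 626, 636, …, 818, 828.
25 qualify.

25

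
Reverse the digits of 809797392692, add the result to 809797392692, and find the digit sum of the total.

34

Reversal of 809797392692 is 296293797908; 809797392692 + 296293797908 = 1106091190600.
Digit sum of 1106091190600: 1+1+0+6+0+9+1+1+9+0+6+0+0 = 34.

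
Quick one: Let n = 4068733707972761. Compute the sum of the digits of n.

4+0+6+8+7+3+3+7+0+7+9+7+2+7+6+1 = 77

77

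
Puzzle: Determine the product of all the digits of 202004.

2×0×2×0×0×4 = 0

0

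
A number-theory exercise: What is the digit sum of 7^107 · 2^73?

530

7^107 · 2^73 = 25158223153425308124944736625237097399895376378108752933892747783076823417508292789749773340727931471800205049856
Sum of its 113 digits: 530.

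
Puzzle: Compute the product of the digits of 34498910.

3×4×4×9×8×9×1×0 = 0

0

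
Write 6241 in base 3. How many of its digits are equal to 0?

2

6241 in base 3 is 22120011.
The digit 0 appears 2 times.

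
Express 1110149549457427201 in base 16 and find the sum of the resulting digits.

1110149549457427201 in base 16 is F680B2226F84B01.
Digit sum: 15+6+8+0+11+2+2+2+6+15+8+4+11+0+1 = 91.

91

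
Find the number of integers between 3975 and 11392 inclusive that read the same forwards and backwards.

75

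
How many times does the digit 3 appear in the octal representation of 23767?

23767 in base 8 is 56327.
The digit 3 appears 1 time.

1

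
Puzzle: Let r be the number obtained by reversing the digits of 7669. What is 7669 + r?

17336

Reverse of 7669 is 9667.
7669 + 9667 = 17336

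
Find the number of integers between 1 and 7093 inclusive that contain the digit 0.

1900

The integers in [1, 7093] that contain the digit 0: 10, 20, 30, 40, 50, 60, …, 7092, 7093.
1900 qualify.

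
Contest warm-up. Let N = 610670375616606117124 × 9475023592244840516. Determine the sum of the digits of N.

610670375616606117124 × 9475023592244840516 = 5786116216052361356593298849293396595984
Sum of its 40 digits: 203.

203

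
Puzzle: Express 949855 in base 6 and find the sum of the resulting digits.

949855 in base 6 is 32205251.
Digit sum: 3+2+2+0+5+2+5+1 = 20.

20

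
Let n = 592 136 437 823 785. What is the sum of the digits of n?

5+9+2+1+3+6+4+3+7+8+2+3+7+8+5 = 73

73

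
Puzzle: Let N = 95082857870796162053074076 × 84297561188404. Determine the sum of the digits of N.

95082857870796162053074076 × 84297561188404 = 8015253029331760343524377274576004214704
Sum of its 40 digits: 146.

146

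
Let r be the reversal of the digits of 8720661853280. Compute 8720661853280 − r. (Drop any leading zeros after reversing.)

7897080193002

Reverse of 8720661853280 is 823581660278.
8720661853280 − 823581660278 = 7897080193002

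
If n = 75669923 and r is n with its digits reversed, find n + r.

108666580

Reverse of 75669923 is 32996657.
75669923 + 32996657 = 108666580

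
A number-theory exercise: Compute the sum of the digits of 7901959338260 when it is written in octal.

7901959338260 in base 8 is 162772136534424.
Digit sum: 1+6+2+7+7+2+1+3+6+5+3+4+4+2+4 = 57.

57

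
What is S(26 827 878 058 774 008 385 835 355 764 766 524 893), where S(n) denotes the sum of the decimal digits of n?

199

2+6+8+2+7+8+7+8+0+5+8+7+7+4+0+0+8+3+8+5+8+3+5+3+5+5+7+6+4+7+6+6+5+2+4+8+9+3 = 199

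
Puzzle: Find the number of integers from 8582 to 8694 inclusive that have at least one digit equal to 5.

36

The integers in [8582, 8694] that have at least one digit equal to 5: 8582, 8583, 8584, 8585, 8586, 8587, …, 8675, 8685.
36 qualify.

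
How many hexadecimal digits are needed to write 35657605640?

35657605640 in base 16 is 84D5BE208, which has 9 digits.

9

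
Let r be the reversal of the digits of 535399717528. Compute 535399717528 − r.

Reverse of 535399717528 is 825717993535.
535399717528 − 825717993535 = -290318276007

-290318276007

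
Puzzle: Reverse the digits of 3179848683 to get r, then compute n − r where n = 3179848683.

-688641030

Reverse of 3179848683 is 3868489713.
3179848683 − 3868489713 = -688641030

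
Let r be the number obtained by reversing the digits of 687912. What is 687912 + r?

907698

Reverse of 687912 is 219786.
687912 + 219786 = 907698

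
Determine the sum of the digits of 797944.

7+9+7+9+4+4 = 40

40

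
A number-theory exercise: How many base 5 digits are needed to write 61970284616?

16

61970284616 in base 5 is 2003403343101431, which has 16 digits.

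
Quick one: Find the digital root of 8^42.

The digital root of n equals n mod 9 (or 9 when 9 | n), so we need 8^42 mod 9.
8^42 ≡ 1 (mod 9), so the digital root is 1.

1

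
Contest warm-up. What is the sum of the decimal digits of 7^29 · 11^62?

421

7^29 · 11^62 = 118628664227560365534185020497722985561213786939254675746194038724219587650752019817927647
Sum of its 90 digits: 421.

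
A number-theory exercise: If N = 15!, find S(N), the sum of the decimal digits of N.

15! = 1307674368000
Sum of its 13 digits: 45.

45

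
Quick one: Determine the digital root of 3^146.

The digital root of n equals n mod 9 (or 9 when 9 | n), so we need 3^146 mod 9.
3^146 ≡ 0 (mod 9), so the digital root is 9.

9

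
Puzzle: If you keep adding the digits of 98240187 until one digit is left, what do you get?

3

9+8+2+4+0+1+8+7 = 39
3+9 = 12
1+2 = 3
(Equivalently, 98240187 mod 9 = 3.)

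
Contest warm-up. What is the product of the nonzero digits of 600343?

6×3×4×3 = 216

216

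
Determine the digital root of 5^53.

2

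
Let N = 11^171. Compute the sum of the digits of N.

800

11^171 = 11971516324028181143971749701549704147559958845716404331377199160901758573318607430532788039815509058554517585620097499558227539322487495317494497222128083603693203327484577760211
Sum of its 179 digits: 800.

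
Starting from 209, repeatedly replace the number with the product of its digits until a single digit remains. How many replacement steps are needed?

1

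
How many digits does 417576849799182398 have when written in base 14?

417576849799182398 in base 14 is 298166752276938A, which has 16 digits.

16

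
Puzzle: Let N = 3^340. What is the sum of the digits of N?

738

3^340 = 1664280806589814803858571371708626691451909331385734291010900950997276297957762658553727546535190828834204613885667545045874010453464713005017905547836267732294801
Sum of its 163 digits: 738.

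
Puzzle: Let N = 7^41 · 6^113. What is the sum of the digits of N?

522

7^41 · 6^113 = 380286522337750846546619697052450381256913337485780644017896129080488206027371076232619616543649305461406799613921027162112
Sum of its 123 digits: 522.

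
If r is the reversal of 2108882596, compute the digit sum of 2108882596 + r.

44

Reversal of 2108882596 is 6952888012; 2108882596 + 6952888012 = 9061770608.
Digit sum of 9061770608: 9+0+6+1+7+7+0+6+0+8 = 44.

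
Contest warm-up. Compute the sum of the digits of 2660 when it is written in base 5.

2660 in base 5 is 41120.
Digit sum: 4+1+1+2+0 = 8.

8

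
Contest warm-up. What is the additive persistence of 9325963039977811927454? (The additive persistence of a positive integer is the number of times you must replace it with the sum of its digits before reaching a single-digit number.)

2

9325963039977811927454 → 113 → 5 (2 steps)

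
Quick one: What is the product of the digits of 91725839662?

9×1×7×2×5×8×3×9×6×6×2 = 9797760

9797760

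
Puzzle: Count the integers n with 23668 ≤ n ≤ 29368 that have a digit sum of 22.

430

The integers in [23668, 29368] that have a digit sum of 22: 23674, 23683, 23692, 23719, 23728, 23737, …, 29353, 29362.
430 qualify.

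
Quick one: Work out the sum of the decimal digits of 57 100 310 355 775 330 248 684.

87

5+7+1+0+0+3+1+0+3+5+5+7+7+5+3+3+0+2+4+8+6+8+4 = 87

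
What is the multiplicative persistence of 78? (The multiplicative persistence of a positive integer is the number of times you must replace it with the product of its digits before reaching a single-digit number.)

3

78 → 56 → 30 → 0 (3 steps)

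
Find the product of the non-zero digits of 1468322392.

124416

1×4×6×8×3×2×2×3×9×2 = 124416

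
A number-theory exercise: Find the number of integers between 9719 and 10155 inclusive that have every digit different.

The integers in [9719, 10155] that have every digit different: 9720, 9721, 9723, 9724, 9725, 9726, …, 9875, 9876.
98 qualify.

98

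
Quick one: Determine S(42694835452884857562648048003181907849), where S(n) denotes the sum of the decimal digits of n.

185

4+2+6+9+4+8+3+5+4+5+2+8+8+4+8+5+7+5+6+2+6+4+8+0+4+8+0+0+3+1+8+1+9+0+7+8+4+9 = 185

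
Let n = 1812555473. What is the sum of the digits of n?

41

1+8+1+2+5+5+5+4+7+3 = 41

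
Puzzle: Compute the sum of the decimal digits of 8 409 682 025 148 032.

62

8+4+0+9+6+8+2+0+2+5+1+4+8+0+3+2 = 62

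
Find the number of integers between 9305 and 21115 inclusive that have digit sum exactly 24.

The integers in [9305, 21115] that have digit sum exactly 24: 9339, 9348, 9357, 9366, 9375, 9384, …, 20985, 20994.
559 qualify.

559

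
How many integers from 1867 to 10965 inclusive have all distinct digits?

4426

The integers in [1867, 10965] that have all distinct digits: 1867, 1869, 1870, 1872, 1873, 1874, …, 10964, 10965.
4426 qualify.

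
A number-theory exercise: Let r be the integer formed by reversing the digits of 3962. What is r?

Reversing 3962 gives 2693.

2693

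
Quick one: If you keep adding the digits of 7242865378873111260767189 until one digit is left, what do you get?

7+2+4+2+8+6+5+3+7+8+8+7+3+1+1+1+2+6+0+7+6+7+1+8+9 = 119
1+1+9 = 11
1+1 = 2

2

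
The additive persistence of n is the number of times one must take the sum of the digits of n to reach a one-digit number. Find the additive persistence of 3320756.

3320756 → 26 → 8 (2 steps)

2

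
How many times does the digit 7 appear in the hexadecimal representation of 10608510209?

1

10608510209 in base 16 is 278510501.
The digit 7 appears 1 time.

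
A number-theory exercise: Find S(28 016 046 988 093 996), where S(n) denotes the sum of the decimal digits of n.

88

2+8+0+1+6+0+4+6+9+8+8+0+9+3+9+9+6 = 88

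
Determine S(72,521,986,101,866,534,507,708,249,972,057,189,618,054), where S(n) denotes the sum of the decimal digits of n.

7+2+5+2+1+9+8+6+1+0+1+8+6+6+5+3+4+5+0+7+7+0+8+2+4+9+9+7+2+0+5+7+1+8+9+6+1+8+0+5+4 = 188

188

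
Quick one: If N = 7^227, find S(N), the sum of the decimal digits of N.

7^227 = 687472108787547346651410678101574936948350526803328824189757306010970532103782266988073559911093461417589708196261842505327657144442343817158237720085847150340110477295543842671071673633299543
Sum of its 192 digits: 841.

841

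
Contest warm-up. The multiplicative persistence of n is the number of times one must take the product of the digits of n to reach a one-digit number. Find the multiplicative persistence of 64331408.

1

64331408 → 0 (1 step)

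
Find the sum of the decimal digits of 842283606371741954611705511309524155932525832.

8+4+2+2+8+3+6+0+6+3+7+1+7+4+1+9+5+4+6+1+1+7+0+5+5+1+1+3+0+9+5+2+4+1+5+5+9+3+2+5+2+5+8+3+2 = 180

180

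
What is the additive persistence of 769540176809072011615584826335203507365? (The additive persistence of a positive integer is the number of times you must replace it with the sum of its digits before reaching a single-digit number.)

769540176809072011615584826335203507365 → 160 → 7 (2 steps)

2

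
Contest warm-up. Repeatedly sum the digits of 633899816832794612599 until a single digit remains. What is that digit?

6+3+3+8+9+9+8+1+6+8+3+2+7+9+4+6+1+2+5+9+9 = 118
1+1+8 = 10
1+0 = 1

1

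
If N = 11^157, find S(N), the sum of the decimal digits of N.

713

11^157 = 31524744095520531467768306846778913774895006726001287572646495925500100597105471954681269001361880901554505243762796616373417280718696792932733326614123265344386171
Sum of its 164 digits: 713.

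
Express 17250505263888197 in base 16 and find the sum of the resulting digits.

92

17250505263888197 in base 16 is 3D493E3E733745.
Digit sum: 3+13+4+9+3+14+3+14+7+3+3+7+4+5 = 92.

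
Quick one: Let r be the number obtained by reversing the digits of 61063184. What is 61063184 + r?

109199200

Reverse of 61063184 is 48136016.
61063184 + 48136016 = 109199200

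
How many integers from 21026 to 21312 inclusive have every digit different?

The integers in [21026, 21312] that have every digit different: 21034, 21035, 21036, 21037, 21038, 21039, …, 21308, 21309.
48 qualify.

48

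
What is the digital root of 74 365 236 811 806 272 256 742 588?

1

7+4+3+6+5+2+3+6+8+1+1+8+0+6+2+7+2+2+5+6+7+4+2+5+8+8 = 118
1+1+8 = 10
1+0 = 1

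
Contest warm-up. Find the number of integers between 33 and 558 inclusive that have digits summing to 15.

35

The integers in [33, 558] that have digits summing to 15: 69, 78, 87, 96, 159, 168, …, 546, 555.
35 qualify.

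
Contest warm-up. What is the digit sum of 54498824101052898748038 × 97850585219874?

162

54498824101052898748038 × 97850585219874 = 5332741832082999708836190961556107212
Sum of its 37 digits: 162.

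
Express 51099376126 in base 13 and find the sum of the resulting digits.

58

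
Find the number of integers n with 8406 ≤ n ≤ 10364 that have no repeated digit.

The integers in [8406, 10364] that have no repeated digit: 8406, 8407, 8409, 8410, 8412, 8413, …, 10362, 10364.
842 qualify.

842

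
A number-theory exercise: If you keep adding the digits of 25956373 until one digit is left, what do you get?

2+5+9+5+6+3+7+3 = 40
4+0 = 4

4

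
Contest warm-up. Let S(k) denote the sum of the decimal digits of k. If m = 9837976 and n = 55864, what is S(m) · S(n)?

1372

S(9837976) = 9+8+3+7+9+7+6 = 49.
S(55864) = 5+5+8+6+4 = 28.
49 · 28 = 1372.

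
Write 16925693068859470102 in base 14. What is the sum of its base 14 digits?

103

16925693068859470102 in base 14 is 7AB292317864583D4.
Digit sum: 7+10+11+2+9+2+3+1+7+8+6+4+5+8+3+13+4 = 103.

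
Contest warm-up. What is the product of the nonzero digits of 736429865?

7×3×6×4×2×9×8×6×5 = 2177280

2177280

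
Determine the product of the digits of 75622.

840

7×5×6×2×2 = 840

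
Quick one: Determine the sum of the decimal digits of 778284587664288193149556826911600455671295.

210

7+7+8+2+8+4+5+8+7+6+6+4+2+8+8+1+9+3+1+4+9+5+5+6+8+2+6+9+1+1+6+0+0+4+5+5+6+7+1+2+9+5 = 210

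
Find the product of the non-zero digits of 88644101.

6144

8×8×6×4×4×1×1 = 6144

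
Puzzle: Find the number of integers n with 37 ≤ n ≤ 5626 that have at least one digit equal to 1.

The integers in [37, 5626] that have at least one digit equal to 1: 41, 51, 61, 71, 81, 91, …, 5619, 5621.
2278 qualify.

2278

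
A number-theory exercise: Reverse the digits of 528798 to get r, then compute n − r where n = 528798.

-369027

Reverse of 528798 is 897825.
528798 − 897825 = -369027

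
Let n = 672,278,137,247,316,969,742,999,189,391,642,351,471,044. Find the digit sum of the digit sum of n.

4

First digit sum: 202.
2+0+2 = 4.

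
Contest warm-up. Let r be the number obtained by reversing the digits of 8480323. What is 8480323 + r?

11711171

Reverse of 8480323 is 3230848.
8480323 + 3230848 = 11711171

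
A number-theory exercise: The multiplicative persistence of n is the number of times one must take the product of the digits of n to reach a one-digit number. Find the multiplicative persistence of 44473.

44473 → 1344 → 48 → 32 → 6 (4 steps)

4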